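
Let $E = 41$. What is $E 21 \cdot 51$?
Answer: $43911$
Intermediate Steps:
$E 21 \cdot 51 = 41 \cdot 21 \cdot 51 = 861 \cdot 51 = 43911$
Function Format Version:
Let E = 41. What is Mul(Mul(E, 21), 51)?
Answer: 43911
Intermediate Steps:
Mul(Mul(E, 21), 51) = Mul(Mul(41, 21), 51) = Mul(861, 51) = 43911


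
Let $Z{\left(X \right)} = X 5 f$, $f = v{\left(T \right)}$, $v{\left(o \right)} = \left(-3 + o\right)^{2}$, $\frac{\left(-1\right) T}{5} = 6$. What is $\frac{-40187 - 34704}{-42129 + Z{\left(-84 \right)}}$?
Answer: $\frac{74891}{499509} \approx 0.14993$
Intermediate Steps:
$T = -30$ ($T = \left(-5\right) 6 = -30$)
$f = 1089$ ($f = \left(-3 - 30\right)^{2} = \left(-33\right)^{2} = 1089$)
$Z{\left(X \right)} = 5445 X$ ($Z{\left(X \right)} = X 5 \cdot 1089 = 5 X 1089 = 5445 X$)
$\frac{-40187 - 34704}{-42129 + Z{\left(-84 \right)}} = \frac{-40187 - 34704}{-42129 + 5445 \left(-84\right)} = - \frac{74891}{-42129 - 457380} = - \frac{74891}{-499509} = \left(-74891\right) \left(- \frac{1}{499509}\right) = \frac{74891}{499509}$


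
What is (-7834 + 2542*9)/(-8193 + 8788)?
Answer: 15044/595 ≈ 25.284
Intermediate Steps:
(-7834 + 2542*9)/(-8193 + 8788) = (-7834 + 22878)/595 = 15044*(1/595) = 15044/595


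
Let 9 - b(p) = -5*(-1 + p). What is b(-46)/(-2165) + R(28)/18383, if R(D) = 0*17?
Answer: 226/2165 ≈ 0.10439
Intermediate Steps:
R(D) = 0
b(p) = 4 + 5*p (b(p) = 9 - (-5)*(-1 + p) = 9 - (5 - 5*p) = 9 + (-5 + 5*p) = 4 + 5*p)
b(-46)/(-2165) + R(28)/18383 = (4 + 5*(-46))/(-2165) + 0/18383 = (4 - 230)*(-1/2165) + 0*(1/18383) = -226*(-1/2165) + 0 = 226/2165 + 0 = 226/2165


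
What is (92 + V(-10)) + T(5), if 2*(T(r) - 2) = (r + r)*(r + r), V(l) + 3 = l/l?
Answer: 142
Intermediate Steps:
V(l) = -2 (V(l) = -3 + l/l = -3 + 1 = -2)
T(r) = 2 + 2*r² (T(r) = 2 + ((r + r)*(r + r))/2 = 2 + ((2*r)*(2*r))/2 = 2 + (4*r²)/2 = 2 + 2*r²)
(92 + V(-10)) + T(5) = (92 - 2) + (2 + 2*5²) = 90 + (2 + 2*25) = 90 + (2 + 50) = 90 + 52 = 142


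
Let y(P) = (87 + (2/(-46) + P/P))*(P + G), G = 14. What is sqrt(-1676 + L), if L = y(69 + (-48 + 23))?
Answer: 3*sqrt(201342)/23 ≈ 58.528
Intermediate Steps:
y(P) = 28322/23 + 2023*P/23 (y(P) = (87 + (2/(-46) + P/P))*(P + 14) = (87 + (2*(-1/46) + 1))*(14 + P) = (87 + (-1/23 + 1))*(14 + P) = (87 + 22/23)*(14 + P) = 2023*(14 + P)/23 = 28322/23 + 2023*P/23)
L = 117334/23 (L = 28322/23 + 2023*(69 + (-48 + 23))/23 = 28322/23 + 2023*(69 - 25)/23 = 28322/23 + (2023/23)*44 = 28322/23 + 89012/23 = 117334/23 ≈ 5101.5)
sqrt(-1676 + L) = sqrt(-1676 + 117334/23) = sqrt(78786/23) = 3*sqrt(201342)/23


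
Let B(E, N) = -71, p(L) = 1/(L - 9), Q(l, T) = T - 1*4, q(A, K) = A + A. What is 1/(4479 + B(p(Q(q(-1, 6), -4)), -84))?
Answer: 1/4408 ≈ 0.00022686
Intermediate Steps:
q(A, K) = 2*A
Q(l, T) = -4 + T (Q(l, T) = T - 4 = -4 + T)
p(L) = 1/(-9 + L)
1/(4479 + B(p(Q(q(-1, 6), -4)), -84)) = 1/(4479 - 71) = 1/4408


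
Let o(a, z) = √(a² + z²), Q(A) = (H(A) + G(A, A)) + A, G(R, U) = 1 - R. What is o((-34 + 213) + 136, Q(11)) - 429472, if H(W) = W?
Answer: -429472 + 3*√11041 ≈ -4.2916e+5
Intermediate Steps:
Q(A) = 1 + A (Q(A) = (A + (1 - A)) + A = 1 + A)
o((-34 + 213) + 136, Q(11)) - 429472 = √(((-34 + 213) + 136)² + (1 + 11)²) - 429472 = √((179 + 136)² + 12²) - 429472 = √(315² + 144) - 429472 = √(99225 + 144) - 429472 = √99369 - 429472 = 3*√11041 - 429472 = -429472 + 3*√11041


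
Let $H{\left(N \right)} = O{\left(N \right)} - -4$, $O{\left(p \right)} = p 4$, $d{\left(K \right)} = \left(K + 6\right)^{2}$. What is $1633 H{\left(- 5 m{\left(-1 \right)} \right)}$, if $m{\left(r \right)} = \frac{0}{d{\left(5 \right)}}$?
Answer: $6532$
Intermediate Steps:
$d{\left(K \right)} = \left(6 + K\right)^{2}$
$m{\left(r \right)} = 0$ ($m{\left(r \right)} = \frac{0}{\left(6 + 5\right)^{2}} = \frac{0}{11^{2}} = \frac{0}{121} = 0 \cdot \frac{1}{121} = 0$)
$O{\left(p \right)} = 4 p$
$H{\left(N \right)} = 4 + 4 N$ ($H{\left(N \right)} = 4 N - -4 = 4 N + 4 = 4 + 4 N$)
$1633 H{\left(- 5 m{\left(-1 \right)} \right)} = 1633 \left(4 + 4 \left(\left(-5\right) 0\right)\right) = 1633 \left(4 + 4 \cdot 0\right) = 1633 \left(4 + 0\right) = 1633 \cdot 4 = 6532$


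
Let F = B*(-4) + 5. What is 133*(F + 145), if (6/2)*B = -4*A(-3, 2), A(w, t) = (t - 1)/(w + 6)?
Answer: 181678/9 ≈ 20186.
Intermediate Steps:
A(w, t) = (-1 + t)/(6 + w)
B = -4/9 (B = (-4*(-1 + 2)/(6 - 3))/3 = (-4/3)/3 = (-4*1/3)/3 = (1/3)*(-4/3) = -4/9 ≈ -0.44444)
F = 61/9 (F = -4/9*(-4) + 5 = 16/9 + 5 = 61/9 ≈ 6.7778)
133*(F + 145) = 133*(61/9 + 145) = 133*(1366/9) = 181678/9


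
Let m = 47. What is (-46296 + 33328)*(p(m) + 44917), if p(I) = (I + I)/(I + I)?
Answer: -582496624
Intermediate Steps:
p(I) = 1 (p(I) = (2*I)/((2*I)) = (2*I)*(1/(2*I)) = 1)
(-46296 + 33328)*(p(m) + 44917) = (-46296 + 33328)*(1 + 44917) = -12968*44918 = -582496624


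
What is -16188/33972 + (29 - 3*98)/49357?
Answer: -3543832/7354193 ≈ -0.48188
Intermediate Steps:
-16188/33972 + (29 - 3*98)/49357 = -16188*1/33972 + (29 - 294)*(1/49357) = -71/149 - 265*1/49357 = -71/149 - 265/49357 = -3543832/7354193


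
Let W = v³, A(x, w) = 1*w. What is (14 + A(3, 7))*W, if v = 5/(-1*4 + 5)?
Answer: 2625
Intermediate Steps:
A(x, w) = w
v = 5 (v = 5/(-4 + 5) = 5/1 = 5*1 = 5)
W = 125 (W = 5³ = 125)
(14 + A(3, 7))*W = (14 + 7)*125 = 21*125 = 2625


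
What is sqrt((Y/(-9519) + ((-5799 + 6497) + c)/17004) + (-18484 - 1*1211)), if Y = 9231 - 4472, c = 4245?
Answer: I*sqrt(1592576985289345211)/8992282 ≈ 140.34*I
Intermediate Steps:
Y = 4759
sqrt((Y/(-9519) + ((-5799 + 6497) + c)/17004) + (-18484 - 1*1211)) = sqrt((4759/(-9519) + ((-5799 + 6497) + 4245)/17004) + (-18484 - 1*1211)) = sqrt((4759*(-1/9519) + (698 + 4245)*(1/17004)) + (-18484 - 1211)) = sqrt((-4759/9519 + 4943*(1/17004)) - 19695) = sqrt((-4759/9519 + 4943/17004) - 19695) = sqrt(-3763291/17984564 - 19695) = sqrt(-354209751271/17984564) = I*sqrt(1592576985289345211)/8992282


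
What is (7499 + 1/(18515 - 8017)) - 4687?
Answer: 29520377/10498 ≈ 2812.0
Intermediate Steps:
(7499 + 1/(18515 - 8017)) - 4687 = (7499 + 1/10498) - 4687 = 78724503/10498 - 4687 = 29520377/10498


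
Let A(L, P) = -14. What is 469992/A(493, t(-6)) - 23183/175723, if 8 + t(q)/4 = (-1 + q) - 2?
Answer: -41294364389/1230061 ≈ -33571.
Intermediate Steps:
t(q) = -44 + 4*q (t(q) = -32 + 4*((-1 + q) - 2) = -32 + 4*(-3 + q) = -32 + (-12 + 4*q) = -44 + 4*q)
469992/A(493, t(-6)) - 23183/175723 = 469992/(-14) - 23183/175723 = 469992*(-1/14) - 23183*1/175723 = -234996/7 - 23183/175723 = -41294364389/1230061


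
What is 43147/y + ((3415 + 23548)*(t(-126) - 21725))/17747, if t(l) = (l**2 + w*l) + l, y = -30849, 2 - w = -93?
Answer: -1148237408348/42113631 ≈ -27265.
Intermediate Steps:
w = 95 (w = 2 - 1*(-93) = 2 + 93 = 95)
t(l) = l**2 + 96*l (t(l) = (l**2 + 95*l) + l = l**2 + 96*l)
43147/y + ((3415 + 23548)*(t(-126) - 21725))/17747 = 43147/(-30849) + ((3415 + 23548)*(-126*(96 - 126) - 21725))/17747 = 43147*(-1/30849) + (26963*(-126*(-30) - 21725))*(1/17747) = -3319/2373 + (26963*(3780 - 21725))*(1/17747) = -3319/2373 + (26963*(-17945))*(1/17747) = -3319/2373 - 483851035*1/17747 = -3319/2373 - 483851035/17747 = -1148237408348/42113631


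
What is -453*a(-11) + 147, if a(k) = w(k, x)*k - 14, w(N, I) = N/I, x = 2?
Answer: -41835/2 ≈ -20918.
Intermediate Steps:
a(k) = -14 + k²/2 (a(k) = (k/2)*k - 14 = k²/2 - 14 = -14 + k²/2)
-453*a(-11) + 147 = -453*(-14 + (½)*(-11)²) + 147 = -453*(-14 + (½)*121) + 147 = -453*(-14 + 121/2) + 147 = -453*93/2 + 147 = -42129/2 + 147 = -41835/2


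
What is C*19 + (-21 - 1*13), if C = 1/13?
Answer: -423/13 ≈ -32.538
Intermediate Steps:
C = 1/13 ≈ 0.076923
C*19 + (-21 - 1*13) = (1/13)*19 + (-21 - 1*13) = 19/13 + (-21 - 13) = 19/13 - 34 = -423/13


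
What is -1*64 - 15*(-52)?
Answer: 716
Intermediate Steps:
-1*64 - 15*(-52) = -64 + 780 = 716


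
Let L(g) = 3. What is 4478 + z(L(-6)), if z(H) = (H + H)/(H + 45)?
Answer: 35825/8 ≈ 4478.1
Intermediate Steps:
z(H) = 2*H/(45 + H) (z(H) = (2*H)/(45 + H) = 2*H/(45 + H))
4478 + z(L(-6)) = 4478 + 2*3/(45 + 3) = 4478 + 2*3/48 = 4478 + 2*3*(1/48) = 4478 + 1/8 = 35825/8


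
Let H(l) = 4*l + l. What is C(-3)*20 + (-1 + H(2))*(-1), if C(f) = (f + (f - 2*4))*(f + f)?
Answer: 1671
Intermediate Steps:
H(l) = 5*l
C(f) = 2*f*(-8 + 2*f) (C(f) = (f + (f - 8))*(2*f) = (f + (-8 + f))*(2*f) = (-8 + 2*f)*(2*f) = 2*f*(-8 + 2*f))
C(-3)*20 + (-1 + H(2))*(-1) = (4*(-3)*(-4 - 3))*20 + (-1 + 5*2)*(-1) = (4*(-3)*(-7))*20 + (-1 + 10)*(-1) = 84*20 + 9*(-1) = 1680 - 9 = 1671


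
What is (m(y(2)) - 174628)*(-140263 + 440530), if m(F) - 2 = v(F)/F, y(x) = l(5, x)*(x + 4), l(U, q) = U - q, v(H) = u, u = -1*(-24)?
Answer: -52434024786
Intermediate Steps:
u = 24
v(H) = 24
y(x) = (4 + x)*(5 - x) (y(x) = (5 - x)*(x + 4) = (5 - x)*(4 + x) = (4 + x)*(5 - x))
m(F) = 2 + 24/F
(m(y(2)) - 174628)*(-140263 + 440530) = ((2 + 24/(20 + 2 - 1*2²)) - 174628)*(-140263 + 440530) = ((2 + 24/(20 + 2 - 1*4)) - 174628)*300267 = ((2 + 24/(20 + 2 - 4)) - 174628)*300267 = ((2 + 24/18) - 174628)*300267 = ((2 + 24*(1/18)) - 174628)*300267 = ((2 + 4/3) - 174628)*300267 = (10/3 - 174628)*300267 = -523874/3*300267 = -52434024786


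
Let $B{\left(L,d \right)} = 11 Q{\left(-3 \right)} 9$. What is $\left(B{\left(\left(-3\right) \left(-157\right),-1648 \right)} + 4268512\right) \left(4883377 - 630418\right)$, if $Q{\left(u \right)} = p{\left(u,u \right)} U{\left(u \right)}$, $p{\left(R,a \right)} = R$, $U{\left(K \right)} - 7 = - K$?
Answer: $18141175238778$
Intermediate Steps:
$U{\left(K \right)} = 7 - K$
$Q{\left(u \right)} = u \left(7 - u\right)$
$B{\left(L,d \right)} = -2970$ ($B{\left(L,d \right)} = 11 \left(- 3 \left(7 - -3\right)\right) 9 = 11 \left(- 3 \left(7 + 3\right)\right) 9 = 11 \left(\left(-3\right) 10\right) 9 = 11 \left(-30\right) 9 = \left(-330\right) 9 = -2970$)
$\left(B{\left(\left(-3\right) \left(-157\right),-1648 \right)} + 4268512\right) \left(4883377 - 630418\right) = \left(-2970 + 4268512\right) \left(4883377 - 630418\right) = 4265542 \cdot 4252959 = 18141175238778$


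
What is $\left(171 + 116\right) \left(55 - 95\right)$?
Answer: $-11480$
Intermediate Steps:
$\left(171 + 116\right) \left(55 - 95\right) = 287 \left(55 - 95\right) = 287 \left(-40\right) = -11480$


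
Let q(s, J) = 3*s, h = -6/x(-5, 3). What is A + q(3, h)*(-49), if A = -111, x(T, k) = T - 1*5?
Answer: -552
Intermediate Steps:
x(T, k) = -5 + T (x(T, k) = T - 5 = -5 + T)
h = ⅗ (h = -6/(-5 - 5) = -6/(-10) = -6*(-⅒) = ⅗ ≈ 0.60000)
A + q(3, h)*(-49) = -111 + (3*3)*(-49) = -111 + 9*(-49) = -111 - 441 = -552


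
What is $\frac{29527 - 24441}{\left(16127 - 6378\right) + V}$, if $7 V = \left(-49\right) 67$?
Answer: $\frac{2543}{4640} \approx 0.54806$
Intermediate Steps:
$V = -469$ ($V = \frac{\left(-49\right) 67}{7} = \frac{1}{7} \left(-3283\right) = -469$)
$\frac{29527 - 24441}{\left(16127 - 6378\right) + V} = \frac{29527 - 24441}{\left(16127 - 6378\right) - 469} = \frac{5086}{9749 - 469} = \frac{5086}{9280} = 5086 \cdot \frac{1}{9280} = \frac{2543}{4640}$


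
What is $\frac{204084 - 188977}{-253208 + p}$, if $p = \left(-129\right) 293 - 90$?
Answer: $- \frac{15107}{291095} \approx -0.051897$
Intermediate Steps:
$p = -37887$ ($p = -37797 - 90 = -37887$)
$\frac{204084 - 188977}{-253208 + p} = \frac{204084 - 188977}{-253208 - 37887} = \frac{15107}{-291095} = 15107 \left(- \frac{1}{291095}\right) = - \frac{15107}{291095}$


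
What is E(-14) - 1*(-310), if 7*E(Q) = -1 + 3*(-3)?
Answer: 2160/7 ≈ 308.57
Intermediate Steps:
E(Q) = -10/7 (E(Q) = (-1 + 3*(-3))/7 = (-1 - 9)/7 = (⅐)*(-10) = -10/7)
E(-14) - 1*(-310) = -10/7 - 1*(-310) = -10/7 + 310 = 2160/7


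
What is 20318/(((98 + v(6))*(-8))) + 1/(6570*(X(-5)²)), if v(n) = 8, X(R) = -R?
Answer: -834307663/34821000 ≈ -23.960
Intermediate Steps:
20318/(((98 + v(6))*(-8))) + 1/(6570*(X(-5)²)) = 20318/(((98 + 8)*(-8))) + 1/(6570*((-1*(-5))²)) = 20318/((106*(-8))) + 1/(6570*(5²)) = 20318/(-848) + (1/6570)/25 = 20318*(-1/848) + (1/6570)*(1/25) = -10159/424 + 1/164250 = -834307663/34821000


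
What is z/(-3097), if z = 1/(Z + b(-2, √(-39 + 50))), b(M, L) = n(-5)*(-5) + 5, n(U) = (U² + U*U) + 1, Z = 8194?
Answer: -1/24602568 ≈ -4.0646e-8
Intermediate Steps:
n(U) = 1 + 2*U² (n(U) = (U² + U²) + 1 = 2*U² + 1 = 1 + 2*U²)
b(M, L) = -250 (b(M, L) = (1 + 2*(-5)²)*(-5) + 5 = (1 + 2*25)*(-5) + 5 = (1 + 50)*(-5) + 5 = 51*(-5) + 5 = -255 + 5 = -250)
z = 1/7944 (z = 1/(8194 - 250) = 1/7944 ≈ 0.00012588)
z/(-3097) = (1/7944)/(-3097) = (1/7944)*(-1/3097) = -1/24602568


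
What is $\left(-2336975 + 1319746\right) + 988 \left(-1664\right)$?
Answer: $-2661261$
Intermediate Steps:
$\left(-2336975 + 1319746\right) + 988 \left(-1664\right) = -1017229 - 1644032 = -2661261$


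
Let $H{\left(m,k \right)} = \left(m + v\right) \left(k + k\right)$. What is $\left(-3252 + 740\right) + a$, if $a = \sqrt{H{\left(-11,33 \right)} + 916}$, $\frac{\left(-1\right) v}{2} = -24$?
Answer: $-2512 + \sqrt{3358} \approx -2454.1$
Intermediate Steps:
$v = 48$ ($v = \left(-2\right) \left(-24\right) = 48$)
$H{\left(m,k \right)} = 2 k \left(48 + m\right)$ ($H{\left(m,k \right)} = \left(m + 48\right) \left(k + k\right) = \left(48 + m\right) 2 k = 2 k \left(48 + m\right)$)
$a = \sqrt{3358}$ ($a = \sqrt{2 \cdot 33 \left(48 - 11\right) + 916} = \sqrt{2 \cdot 33 \cdot 37 + 916} = \sqrt{2442 + 916} = \sqrt{3358} \approx 57.948$)
$\left(-3252 + 740\right) + a = \left(-3252 + 740\right) + \sqrt{3358} = -2512 + \sqrt{3358}$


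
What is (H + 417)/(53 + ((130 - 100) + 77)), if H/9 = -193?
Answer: -33/4 ≈ -8.2500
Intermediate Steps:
H = -1737 (H = 9*(-193) = -1737)
(H + 417)/(53 + ((130 - 100) + 77)) = (-1737 + 417)/(53 + ((130 - 100) + 77)) = -1320/(53 + (30 + 77)) = -1320/(53 + 107) = -1320/160 = -1320*1/160 = -33/4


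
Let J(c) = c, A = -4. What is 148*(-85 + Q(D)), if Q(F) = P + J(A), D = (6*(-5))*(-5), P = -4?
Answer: -13764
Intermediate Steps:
D = 150 (D = -30*(-5) = 150)
Q(F) = -8 (Q(F) = -4 - 4 = -8)
148*(-85 + Q(D)) = 148*(-85 - 8) = 148*(-93) = -13764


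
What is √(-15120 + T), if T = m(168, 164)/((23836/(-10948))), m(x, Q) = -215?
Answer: 5*I*√21335990935/5959 ≈ 122.56*I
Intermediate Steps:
T = 588455/5959 (T = -215/(23836/(-10948)) = -215/(23836*(-1/10948)) = -215/(-5959/2737) = -215*(-2737/5959) = 588455/5959 ≈ 98.751)
√(-15120 + T) = √(-15120 + 588455/5959) = √(-89511625/5959) = 5*I*√21335990935/5959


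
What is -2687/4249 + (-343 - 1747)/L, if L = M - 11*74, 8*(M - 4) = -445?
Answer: 10487161/5884865 ≈ 1.7821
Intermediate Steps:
M = -413/8 (M = 4 + (⅛)*(-445) = 4 - 445/8 = -413/8 ≈ -51.625)
L = -6925/8 (L = -413/8 - 11*74 = -413/8 - 814 = -6925/8 ≈ -865.63)
-2687/4249 + (-343 - 1747)/L = -2687/4249 + (-343 - 1747)/(-6925/8) = -2687*1/4249 - 2090*(-8/6925) = -2687/4249 + 3344/1385 = 10487161/5884865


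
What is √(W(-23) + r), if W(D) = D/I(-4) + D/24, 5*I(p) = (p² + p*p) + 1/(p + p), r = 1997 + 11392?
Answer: √61889622/68 ≈ 115.69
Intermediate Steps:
r = 13389
I(p) = 1/(10*p) + 2*p²/5 (I(p) = ((p² + p*p) + 1/(p + p))/5 = ((p² + p²) + 1/(2*p))/5 = (2*p² + 1/(2*p))/5 = (1/(2*p) + 2*p²)/5 = 1/(10*p) + 2*p²/5)
W(D) = 27*D/136 (W(D) = D/(((⅒)*(1 + 4*(-4)³)/(-4))) + D/24 = D/(((⅒)*(-¼)*(1 + 4*(-64)))) + D*(1/24) = D/(((⅒)*(-¼)*(1 - 256))) + D/24 = D/(((⅒)*(-¼)*(-255))) + D/24 = D/(51/8) + D/24 = D*(8/51) + D/24 = 8*D/51 + D/24 = 27*D/136)
√(W(-23) + r) = √((27/136)*(-23) + 13389) = √(-621/136 + 13389) = √(1820283/136) = √61889622/68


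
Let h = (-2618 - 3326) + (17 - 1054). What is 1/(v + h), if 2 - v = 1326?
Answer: -1/8305 ≈ -0.00012041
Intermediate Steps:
v = -1324 (v = 2 - 1*1326 = 2 - 1326 = -1324)
h = -6981 (h = -5944 - 1037 = -6981)
1/(v + h) = 1/(-1324 - 6981) = 1/(-8305) = -1/8305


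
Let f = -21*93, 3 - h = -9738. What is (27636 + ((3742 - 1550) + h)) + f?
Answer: 37616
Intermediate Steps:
h = 9741 (h = 3 - 1*(-9738) = 3 + 9738 = 9741)
f = -1953
(27636 + ((3742 - 1550) + h)) + f = (27636 + ((3742 - 1550) + 9741)) - 1953 = (27636 + (2192 + 9741)) - 1953 = (27636 + 11933) - 1953 = 39569 - 1953 = 37616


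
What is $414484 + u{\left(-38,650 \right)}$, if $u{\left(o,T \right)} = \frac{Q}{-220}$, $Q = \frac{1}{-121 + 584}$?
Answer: $\frac{42219340239}{101860} \approx 4.1448 \cdot 10^{5}$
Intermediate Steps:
$Q = \frac{1}{463} \approx 0.0021598$
$u{\left(o,T \right)} = - \frac{1}{101860}$ ($u{\left(o,T \right)} = \frac{1}{463 \left(-220\right)} = \frac{1}{463} \left(- \frac{1}{220}\right) = - \frac{1}{101860}$)
$414484 + u{\left(-38,650 \right)} = 414484 - \frac{1}{101860} = \frac{42219340239}{101860}$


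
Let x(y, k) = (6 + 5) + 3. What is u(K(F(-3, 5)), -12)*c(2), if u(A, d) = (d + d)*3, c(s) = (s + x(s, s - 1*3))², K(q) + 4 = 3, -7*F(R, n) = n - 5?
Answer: -18432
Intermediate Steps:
F(R, n) = 5/7 - n/7 (F(R, n) = -(n - 5)/7 = -(-5 + n)/7 = 5/7 - n/7)
K(q) = -1 (K(q) = -4 + 3 = -1)
x(y, k) = 14 (x(y, k) = 11 + 3 = 14)
c(s) = (14 + s)² (c(s) = (s + 14)² = (14 + s)²)
u(A, d) = 6*d (u(A, d) = (2*d)*3 = 6*d)
u(K(F(-3, 5)), -12)*c(2) = (6*(-12))*(14 + 2)² = -72*16² = -72*256 = -18432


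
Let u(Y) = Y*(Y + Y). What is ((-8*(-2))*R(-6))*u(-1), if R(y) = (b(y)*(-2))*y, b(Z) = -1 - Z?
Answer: 1920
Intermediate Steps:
R(y) = y*(2 + 2*y) (R(y) = ((-1 - y)*(-2))*y = (2 + 2*y)*y = y*(2 + 2*y))
u(Y) = 2*Y² (u(Y) = Y*(2*Y) = 2*Y²)
((-8*(-2))*R(-6))*u(-1) = ((-8*(-2))*(2*(-6)*(1 - 6)))*(2*(-1)²) = (16*(2*(-6)*(-5)))*(2*1) = (16*60)*2 = 960*2 = 1920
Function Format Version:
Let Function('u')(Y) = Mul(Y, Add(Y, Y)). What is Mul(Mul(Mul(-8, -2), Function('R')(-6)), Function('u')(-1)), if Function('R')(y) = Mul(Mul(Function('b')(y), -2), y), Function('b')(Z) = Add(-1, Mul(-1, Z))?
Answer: 1920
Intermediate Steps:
Function('R')(y) = Mul(y, Add(2, Mul(2, y))) (Function('R')(y) = Mul(Mul(Add(-1, Mul(-1, y)), -2), y) = Mul(Add(2, Mul(2, y)), y) = Mul(y, Add(2, Mul(2, y))))
Function('u')(Y) = Mul(2, Pow(Y, 2)) (Function('u')(Y) = Mul(Y, Mul(2, Y)) = Mul(2, Pow(Y, 2)))
Mul(Mul(Mul(-8, -2), Function('R')(-6)), Function('u')(-1)) = Mul(Mul(Mul(-8, -2), Mul(2, -6, Add(1, -6))), Mul(2, Pow(-1, 2))) = Mul(Mul(16, Mul(2, -6, -5)), Mul(2, 1)) = Mul(Mul(16, 60), 2) = Mul(960, 2) = 1920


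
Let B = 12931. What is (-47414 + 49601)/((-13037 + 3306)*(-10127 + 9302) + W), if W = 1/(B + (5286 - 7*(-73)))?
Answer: 40958136/150349788601 ≈ 0.00027242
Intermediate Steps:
W = 1/18728 (W = 1/(12931 + (5286 - 7*(-73))) = 1/(12931 + (5286 - 1*(-511))) = 1/(12931 + (5286 + 511)) = 1/(12931 + 5797) = 1/18728 ≈ 5.3396e-5)
(-47414 + 49601)/((-13037 + 3306)*(-10127 + 9302) + W) = (-47414 + 49601)/((-13037 + 3306)*(-10127 + 9302) + 1/18728) = 2187/(-9731*(-825) + 1/18728) = 2187/(8028075 + 1/18728) = 2187/(150349788601/18728) = 2187*(18728/150349788601) = 40958136/150349788601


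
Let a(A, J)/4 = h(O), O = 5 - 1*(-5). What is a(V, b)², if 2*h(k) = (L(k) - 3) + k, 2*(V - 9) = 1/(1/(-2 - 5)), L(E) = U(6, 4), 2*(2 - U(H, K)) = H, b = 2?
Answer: 144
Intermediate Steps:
U(H, K) = 2 - H/2
L(E) = -1 (L(E) = 2 - ½*6 = 2 - 3 = -1)
O = 10 (O = 5 + 5 = 10)
V = 11/2 (V = 9 + 1/(2*(1/(-2 - 5))) = 9 + 1/(2*(1/(-7))) = 9 + 1/(2*(-⅐)) = 9 + (½)*(-7) = 9 - 7/2 = 11/2 ≈ 5.5000)
h(k) = -2 + k/2 (h(k) = ((-1 - 3) + k)/2 = (-4 + k)/2 = -2 + k/2)
a(A, J) = 12 (a(A, J) = 4*(-2 + (½)*10) = 4*(-2 + 5) = 4*3 = 12)
a(V, b)² = 12² = 144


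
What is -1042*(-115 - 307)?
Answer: 439724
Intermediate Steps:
-1042*(-115 - 307) = -1042*(-422) = 439724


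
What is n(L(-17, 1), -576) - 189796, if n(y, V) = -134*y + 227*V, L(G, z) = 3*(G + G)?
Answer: -306880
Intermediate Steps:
L(G, z) = 6*G (L(G, z) = 3*(2*G) = 6*G)
n(L(-17, 1), -576) - 189796 = (-804*(-17) + 227*(-576)) - 189796 = (-134*(-102) - 130752) - 189796 = (13668 - 130752) - 189796 = -117084 - 189796 = -306880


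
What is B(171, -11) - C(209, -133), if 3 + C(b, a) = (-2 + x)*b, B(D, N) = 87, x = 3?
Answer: -119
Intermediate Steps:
C(b, a) = -3 + b (C(b, a) = -3 + (-2 + 3)*b = -3 + 1*b = -3 + b)
B(171, -11) - C(209, -133) = 87 - (-3 + 209) = 87 - 1*206 = 87 - 206 = -119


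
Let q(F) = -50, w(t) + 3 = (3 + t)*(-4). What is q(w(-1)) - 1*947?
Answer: -997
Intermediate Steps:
w(t) = -15 - 4*t (w(t) = -3 + (3 + t)*(-4) = -3 + (-12 - 4*t) = -15 - 4*t)
q(w(-1)) - 1*947 = -50 - 1*947 = -50 - 947 = -997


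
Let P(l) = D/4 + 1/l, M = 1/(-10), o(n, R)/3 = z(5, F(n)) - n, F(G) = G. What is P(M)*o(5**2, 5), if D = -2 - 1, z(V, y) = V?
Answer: 645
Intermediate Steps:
D = -3
o(n, R) = 15 - 3*n (o(n, R) = 3*(5 - n) = 15 - 3*n)
M = -1/10 ≈ -0.10000
P(l) = -3/4 + 1/l
P(M)*o(5**2, 5) = (-3/4 + 1/(-1/10))*(15 - 3*5**2) = (-3/4 - 10)*(15 - 3*25) = -43*(15 - 75)/4 = -43/4*(-60) = 645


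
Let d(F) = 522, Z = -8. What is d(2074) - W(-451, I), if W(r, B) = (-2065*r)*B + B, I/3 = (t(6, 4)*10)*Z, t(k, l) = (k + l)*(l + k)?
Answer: 22351584522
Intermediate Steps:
t(k, l) = (k + l)**2 (t(k, l) = (k + l)*(k + l) = (k + l)**2)
I = -24000 (I = 3*(((6 + 4)**2*10)*(-8)) = 3*((10**2*10)*(-8)) = 3*((100*10)*(-8)) = 3*(1000*(-8)) = 3*(-8000) = -24000)
W(r, B) = B - 2065*B*r (W(r, B) = -2065*B*r + B = B - 2065*B*r)
d(2074) - W(-451, I) = 522 - (-24000)*(1 - 2065*(-451)) = 522 - (-24000)*(1 + 931315) = 522 - (-24000)*931316 = 522 - 1*(-22351584000) = 522 + 22351584000 = 22351584522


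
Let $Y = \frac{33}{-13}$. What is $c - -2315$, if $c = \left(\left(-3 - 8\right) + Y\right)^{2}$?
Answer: $\frac{422211}{169} \approx 2498.3$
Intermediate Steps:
$Y = - \frac{33}{13}$ ($Y = 33 \left(- \frac{1}{13}\right) = - \frac{33}{13} \approx -2.5385$)
$c = \frac{30976}{169}$ ($c = \left(\left(-3 - 8\right) - \frac{33}{13}\right)^{2} = \left(-11 - \frac{33}{13}\right)^{2} = \left(- \frac{176}{13}\right)^{2} = \frac{30976}{169} \approx 183.29$)
$c - -2315 = \frac{30976}{169} - -2315 = \frac{30976}{169} + 2315 = \frac{422211}{169}$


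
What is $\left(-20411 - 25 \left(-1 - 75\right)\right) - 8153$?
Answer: $-26664$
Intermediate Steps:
$\left(-20411 - 25 \left(-1 - 75\right)\right) - 8153 = \left(-20411 - -1900\right) - 8153 = \left(-20411 + 1900\right) - 8153 = -18511 - 8153 = -26664$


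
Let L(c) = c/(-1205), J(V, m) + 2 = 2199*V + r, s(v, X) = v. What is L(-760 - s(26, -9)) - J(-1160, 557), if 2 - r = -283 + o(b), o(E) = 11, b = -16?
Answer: 3073435226/1205 ≈ 2.5506e+6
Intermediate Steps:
r = 274 (r = 2 - (-283 + 11) = 2 - 1*(-272) = 2 + 272 = 274)
J(V, m) = 272 + 2199*V (J(V, m) = -2 + (2199*V + 274) = -2 + (274 + 2199*V) = 272 + 2199*V)
L(c) = -c/1205 (L(c) = c*(-1/1205) = -c/1205)
L(-760 - s(26, -9)) - J(-1160, 557) = -(-760 - 1*26)/1205 - (272 + 2199*(-1160)) = -(-760 - 26)/1205 - (272 - 2550840) = -1/1205*(-786) - 1*(-2550568) = 786/1205 + 2550568 = 3073435226/1205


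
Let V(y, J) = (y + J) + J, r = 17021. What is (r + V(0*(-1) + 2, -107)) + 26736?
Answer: 43545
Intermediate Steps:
V(y, J) = y + 2*J (V(y, J) = (J + y) + J = y + 2*J)
(r + V(0*(-1) + 2, -107)) + 26736 = (17021 + ((0*(-1) + 2) + 2*(-107))) + 26736 = (17021 + ((0 + 2) - 214)) + 26736 = (17021 + (2 - 214)) + 26736 = (17021 - 212) + 26736 = 16809 + 26736 = 43545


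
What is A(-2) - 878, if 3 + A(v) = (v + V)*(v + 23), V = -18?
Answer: -1301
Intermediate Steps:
A(v) = -3 + (-18 + v)*(23 + v) (A(v) = -3 + (v - 18)*(v + 23) = -3 + (-18 + v)*(23 + v))
A(-2) - 878 = (-417 + (-2)**2 + 5*(-2)) - 878 = (-417 + 4 - 10) - 878 = -423 - 878 = -1301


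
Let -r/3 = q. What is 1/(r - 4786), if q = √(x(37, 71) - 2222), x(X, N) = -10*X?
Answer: I/(2*(-2393*I + 54*√2)) ≈ -0.00020873 + 6.6612e-6*I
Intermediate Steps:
q = 36*I*√2 (q = √(-10*37 - 2222) = √(-370 - 2222) = √(-2592) = 36*I*√2 ≈ 50.912*I)
r = -108*I*√2 ≈ -152.74*I
1/(r - 4786) = 1/(-108*I*√2 - 4786) = 1/(-4786 - 108*I*√2)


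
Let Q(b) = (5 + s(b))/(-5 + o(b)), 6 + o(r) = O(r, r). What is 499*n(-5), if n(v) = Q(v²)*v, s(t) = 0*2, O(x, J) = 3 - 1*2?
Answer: 2495/2 ≈ 1247.5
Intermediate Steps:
O(x, J) = 1 (O(x, J) = 3 - 2 = 1)
s(t) = 0
o(r) = -5 (o(r) = -6 + 1 = -5)
Q(b) = -½ (Q(b) = (5 + 0)/(-5 - 5) = 5/(-10) = 5*(-⅒) = -½)
n(v) = -v/2
499*n(-5) = 499*(-½*(-5)) = 499*(5/2) = 2495/2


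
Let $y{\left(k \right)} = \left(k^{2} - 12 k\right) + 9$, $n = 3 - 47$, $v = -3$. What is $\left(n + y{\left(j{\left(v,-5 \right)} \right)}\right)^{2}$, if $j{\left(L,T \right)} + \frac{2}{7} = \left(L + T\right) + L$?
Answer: $\frac{124590244}{2401} \approx 51891.0$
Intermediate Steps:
$j{\left(L,T \right)} = - \frac{2}{7} + T + 2 L$ ($j{\left(L,T \right)} = - \frac{2}{7} + \left(\left(L + T\right) + L\right) = - \frac{2}{7} + \left(T + 2 L\right) = - \frac{2}{7} + T + 2 L$)
$n = -44$
$y{\left(k \right)} = 9 + k^{2} - 12 k$
$\left(n + y{\left(j{\left(v,-5 \right)} \right)}\right)^{2} = \left(-44 + \left(9 + \left(- \frac{2}{7} - 5 + 2 \left(-3\right)\right)^{2} - 12 \left(- \frac{2}{7} - 5 + 2 \left(-3\right)\right)\right)\right)^{2} = \left(-44 + \left(9 + \left(- \frac{2}{7} - 5 - 6\right)^{2} - 12 \left(- \frac{2}{7} - 5 - 6\right)\right)\right)^{2} = \left(-44 + \left(9 + \left(- \frac{79}{7}\right)^{2} - - \frac{948}{7}\right)\right)^{2} = \left(-44 + \left(9 + \frac{6241}{49} + \frac{948}{7}\right)\right)^{2} = \left(-44 + \frac{13318}{49}\right)^{2} = \left(\frac{11162}{49}\right)^{2} = \frac{124590244}{2401}$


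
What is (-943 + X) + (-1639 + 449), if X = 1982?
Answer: -151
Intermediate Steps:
(-943 + X) + (-1639 + 449) = (-943 + 1982) + (-1639 + 449) = 1039 - 1190 = -151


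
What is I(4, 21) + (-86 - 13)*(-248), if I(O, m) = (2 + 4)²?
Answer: 24588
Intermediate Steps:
I(O, m) = 36 (I(O, m) = 6² = 36)
I(4, 21) + (-86 - 13)*(-248) = 36 + (-86 - 13)*(-248) = 36 - 99*(-248) = 36 + 24552 = 24588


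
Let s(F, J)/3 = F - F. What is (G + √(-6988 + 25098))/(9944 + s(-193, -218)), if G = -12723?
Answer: -12723/9944 + √18110/9944 ≈ -1.2659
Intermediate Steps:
s(F, J) = 0 (s(F, J) = 3*(F - F) = 3*0 = 0)
(G + √(-6988 + 25098))/(9944 + s(-193, -218)) = (-12723 + √(-6988 + 25098))/(9944 + 0) = (-12723 + √18110)/9944 = (-12723 + √18110)*(1/9944) = -12723/9944 + √18110/9944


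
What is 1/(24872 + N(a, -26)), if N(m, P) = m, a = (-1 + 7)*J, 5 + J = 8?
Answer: 1/24890 ≈ 4.0177e-5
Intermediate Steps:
J = 3 (J = -5 + 8 = 3)
a = 18 (a = (-1 + 7)*3 = 6*3 = 18)
1/(24872 + N(a, -26)) = 1/(24872 + 18) = 1/24890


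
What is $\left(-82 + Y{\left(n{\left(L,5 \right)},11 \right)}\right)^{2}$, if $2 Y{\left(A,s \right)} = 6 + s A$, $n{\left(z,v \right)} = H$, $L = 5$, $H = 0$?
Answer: $6241$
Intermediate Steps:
$n{\left(z,v \right)} = 0$
$Y{\left(A,s \right)} = 3 + \frac{A s}{2}$ ($Y{\left(A,s \right)} = \frac{6 + s A}{2} = \frac{6 + A s}{2} = 3 + \frac{A s}{2}$)
$\left(-82 + Y{\left(n{\left(L,5 \right)},11 \right)}\right)^{2} = \left(-82 + \left(3 + \frac{1}{2} \cdot 0 \cdot 11\right)\right)^{2} = \left(-82 + \left(3 + 0\right)\right)^{2} = \left(-82 + 3\right)^{2} = \left(-79\right)^{2} = 6241$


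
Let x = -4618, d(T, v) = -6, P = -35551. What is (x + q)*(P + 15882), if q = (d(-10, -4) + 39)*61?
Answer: 51237745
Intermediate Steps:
q = 2013 (q = (-6 + 39)*61 = 33*61 = 2013)
(x + q)*(P + 15882) = (-4618 + 2013)*(-35551 + 15882) = -2605*(-19669) = 51237745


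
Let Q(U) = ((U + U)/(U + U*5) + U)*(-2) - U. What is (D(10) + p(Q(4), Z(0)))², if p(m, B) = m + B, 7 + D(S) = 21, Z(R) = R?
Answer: 16/9 ≈ 1.7778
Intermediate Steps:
D(S) = 14 (D(S) = -7 + 21 = 14)
Q(U) = -⅔ - 3*U (Q(U) = ((2*U)/(U + 5*U) + U)*(-2) - U = ((2*U)/((6*U)) + U)*(-2) - U = ((2*U)*(1/(6*U)) + U)*(-2) - U = (⅓ + U)*(-2) - U = (-⅔ - 2*U) - U = -⅔ - 3*U)
p(m, B) = B + m
(D(10) + p(Q(4), Z(0)))² = (14 + (0 + (-⅔ - 3*4)))² = (14 + (0 + (-⅔ - 12)))² = (14 + (0 - 38/3))² = (14 - 38/3)² = (4/3)² = 16/9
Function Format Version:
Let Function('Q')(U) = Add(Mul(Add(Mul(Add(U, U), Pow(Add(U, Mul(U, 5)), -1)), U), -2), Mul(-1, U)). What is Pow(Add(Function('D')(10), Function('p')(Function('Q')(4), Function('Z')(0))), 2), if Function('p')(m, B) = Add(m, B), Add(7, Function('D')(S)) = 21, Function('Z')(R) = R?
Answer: Rational(16, 9) ≈ 1.7778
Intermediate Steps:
Function('D')(S) = 14 (Function('D')(S) = Add(-7, 21) = 14)
Function('Q')(U) = Add(Rational(-2, 3), Mul(-3, U)) (Function('Q')(U) = Add(Mul(Add(Mul(Mul(2, U), Pow(Add(U, Mul(5, U)), -1)), U), -2), Mul(-1, U)) = Add(Mul(Add(Mul(Mul(2, U), Pow(Mul(6, U), -1)), U), -2), Mul(-1, U)) = Add(Mul(Add(Mul(Mul(2, U), Mul(Rational(1, 6), Pow(U, -1))), U), -2), Mul(-1, U)) = Add(Mul(Add(Rational(1, 3), U), -2), Mul(-1, U)) = Add(Add(Rational(-2, 3), Mul(-2, U)), Mul(-1, U)) = Add(Rational(-2, 3), Mul(-3, U)))
Function('p')(m, B) = Add(B, m)
Pow(Add(Function('D')(10), Function('p')(Function('Q')(4), Function('Z')(0))), 2) = Pow(Add(14, Add(0, Add(Rational(-2, 3), Mul(-3, 4)))), 2) = Pow(Add(14, Add(0, Add(Rational(-2, 3), -12))), 2) = Pow(Add(14, Add(0, Rational(-38, 3))), 2) = Pow(Add(14, Rational(-38, 3)), 2) = Pow(Rational(4, 3), 2) = Rational(16, 9)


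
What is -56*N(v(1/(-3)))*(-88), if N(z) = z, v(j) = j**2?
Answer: 4928/9 ≈ 547.56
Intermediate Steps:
-56*N(v(1/(-3)))*(-88) = -56*(1/(-3))**2*(-88) = -56*(-1/3)**2*(-88) = -56*1/9*(-88) = -56/9*(-88) = 4928/9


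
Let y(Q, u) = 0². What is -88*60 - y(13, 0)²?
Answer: -5280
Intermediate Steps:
y(Q, u) = 0
-88*60 - y(13, 0)² = -88*60 - 1*0² = -5280 - 1*0 = -5280 + 0 = -5280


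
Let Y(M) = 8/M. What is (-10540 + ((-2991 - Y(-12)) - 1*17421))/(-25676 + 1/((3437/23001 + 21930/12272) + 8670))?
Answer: 56822295678460759/47137525274766534 ≈ 1.2055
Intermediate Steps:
(-10540 + ((-2991 - Y(-12)) - 1*17421))/(-25676 + 1/((3437/23001 + 21930/12272) + 8670)) = (-10540 + ((-2991 - 8/(-12)) - 1*17421))/(-25676 + 1/((3437/23001 + 21930/12272) + 8670)) = (-10540 + ((-2991 - 8*(-1)/12) - 17421))/(-25676 + 1/((3437*(1/23001) + 21930*(1/12272)) + 8670)) = (-10540 + ((-2991 - 1*(-⅔)) - 17421))/(-25676 + 1/((3437/23001 + 10965/6136) + 8670)) = (-10540 + ((-2991 + ⅔) - 17421))/(-25676 + 1/(273295397/141134136 + 8670)) = (-10540 + (-8971/3 - 17421))/(-25676 + 1/(1223906254517/141134136)) = (-10540 - 61234/3)/(-25676 + 141134136/1223906254517) = -92854/(3*(-31425016849844356/1223906254517)) = -92854/3*(-1223906254517/31425016849844356) = 56822295678460759/47137525274766534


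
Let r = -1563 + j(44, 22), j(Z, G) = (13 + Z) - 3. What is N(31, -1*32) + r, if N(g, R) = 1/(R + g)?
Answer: -1510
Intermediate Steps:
j(Z, G) = 10 + Z
r = -1509 (r = -1563 + (10 + 44) = -1563 + 54 = -1509)
N(31, -1*32) + r = 1/(-1*32 + 31) - 1509 = 1/(-32 + 31) - 1509 = 1/(-1) - 1509 = -1 - 1509 = -1510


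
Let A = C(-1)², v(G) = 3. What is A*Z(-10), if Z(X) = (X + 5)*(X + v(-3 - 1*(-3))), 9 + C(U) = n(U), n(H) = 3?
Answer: 1260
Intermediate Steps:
C(U) = -6 (C(U) = -9 + 3 = -6)
A = 36 (A = (-6)² = 36)
Z(X) = (3 + X)*(5 + X) (Z(X) = (X + 5)*(X + 3) = (5 + X)*(3 + X) = (3 + X)*(5 + X))
A*Z(-10) = 36*(15 + (-10)² + 8*(-10)) = 36*(15 + 100 - 80) = 36*35 = 1260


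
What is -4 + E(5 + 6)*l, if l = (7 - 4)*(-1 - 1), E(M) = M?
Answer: -70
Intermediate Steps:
l = -6 (l = 3*(-2) = -6)
-4 + E(5 + 6)*l = -4 + (5 + 6)*(-6) = -4 + 11*(-6) = -4 - 66 = -70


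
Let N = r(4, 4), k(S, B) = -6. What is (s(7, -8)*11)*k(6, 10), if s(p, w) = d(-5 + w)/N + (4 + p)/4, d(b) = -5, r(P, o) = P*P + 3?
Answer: -6237/38 ≈ -164.13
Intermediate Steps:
r(P, o) = 3 + P**2 (r(P, o) = P**2 + 3 = 3 + P**2)
N = 19 (N = 3 + 4**2 = 3 + 16 = 19)
s(p, w) = 14/19 + p/4 (s(p, w) = -5/19 + (4 + p)/4 = -5*1/19 + (4 + p)*(1/4) = -5/19 + (1 + p/4) = 14/19 + p/4)
(s(7, -8)*11)*k(6, 10) = ((14/19 + (1/4)*7)*11)*(-6) = ((14/19 + 7/4)*11)*(-6) = ((189/76)*11)*(-6) = (2079/76)*(-6) = -6237/38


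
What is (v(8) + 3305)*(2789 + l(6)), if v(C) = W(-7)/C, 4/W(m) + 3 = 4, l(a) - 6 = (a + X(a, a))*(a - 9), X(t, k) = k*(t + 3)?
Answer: 17287765/2 ≈ 8.6439e+6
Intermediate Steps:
X(t, k) = k*(3 + t)
l(a) = 6 + (-9 + a)*(a + a*(3 + a)) (l(a) = 6 + (a + a*(3 + a))*(a - 9) = 6 + (a + a*(3 + a))*(-9 + a) = 6 + (-9 + a)*(a + a*(3 + a)))
W(m) = 4 (W(m) = 4/(-3 + 4) = 4/1 = 4*1 = 4)
v(C) = 4/C
(v(8) + 3305)*(2789 + l(6)) = (4/8 + 3305)*(2789 + (6 + 6**3 - 36*6 - 5*6**2)) = (4*(1/8) + 3305)*(2789 + (6 + 216 - 216 - 5*36)) = (1/2 + 3305)*(2789 + (6 + 216 - 216 - 180)) = 6611*(2789 - 174)/2 = (6611/2)*2615 = 17287765/2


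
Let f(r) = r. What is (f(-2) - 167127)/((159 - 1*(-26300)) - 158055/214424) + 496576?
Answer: 2817182110846440/5673286561 ≈ 4.9657e+5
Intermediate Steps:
(f(-2) - 167127)/((159 - 1*(-26300)) - 158055/214424) + 496576 = (-2 - 167127)/((159 - 1*(-26300)) - 158055/214424) + 496576 = -167129/((159 + 26300) - 158055*1/214424) + 496576 = -167129/(26459 - 158055/214424) + 496576 = -167129/5673286561/214424 + 496576 = -167129*214424/5673286561 + 496576 = -35836468696/5673286561 + 496576 = 2817182110846440/5673286561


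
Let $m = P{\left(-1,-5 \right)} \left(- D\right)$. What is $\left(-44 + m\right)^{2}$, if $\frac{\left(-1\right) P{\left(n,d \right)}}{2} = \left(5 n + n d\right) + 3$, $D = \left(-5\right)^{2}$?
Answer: $11236$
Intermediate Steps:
$D = 25$
$P{\left(n,d \right)} = -6 - 10 n - 2 d n$ ($P{\left(n,d \right)} = - 2 \left(\left(5 n + n d\right) + 3\right) = - 2 \left(\left(5 n + d n\right) + 3\right) = - 2 \left(3 + 5 n + d n\right) = -6 - 10 n - 2 d n$)
$m = 150$ ($m = \left(-6 - -10 - \left(-10\right) \left(-1\right)\right) \left(\left(-1\right) 25\right) = \left(-6 + 10 - 10\right) \left(-25\right) = \left(-6\right) \left(-25\right) = 150$)
$\left(-44 + m\right)^{2} = \left(-44 + 150\right)^{2} = 106^{2} = 11236$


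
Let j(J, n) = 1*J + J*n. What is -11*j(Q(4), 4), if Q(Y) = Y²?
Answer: -880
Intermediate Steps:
j(J, n) = J + J*n
-11*j(Q(4), 4) = -11*4²*(1 + 4) = -176*5 = -11*80 = -880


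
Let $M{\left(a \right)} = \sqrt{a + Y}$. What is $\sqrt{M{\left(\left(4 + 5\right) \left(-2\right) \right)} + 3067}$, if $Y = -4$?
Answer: $\sqrt{3067 + i \sqrt{22}} \approx 55.38 + 0.0423 i$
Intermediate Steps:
$M{\left(a \right)} = \sqrt{-4 + a}$ ($M{\left(a \right)} = \sqrt{a - 4} = \sqrt{-4 + a}$)
$\sqrt{M{\left(\left(4 + 5\right) \left(-2\right) \right)} + 3067} = \sqrt{\sqrt{-4 + \left(4 + 5\right) \left(-2\right)} + 3067} = \sqrt{\sqrt{-4 + 9 \left(-2\right)} + 3067} = \sqrt{\sqrt{-4 - 18} + 3067} = \sqrt{\sqrt{-22} + 3067} = \sqrt{i \sqrt{22} + 3067} = \sqrt{3067 + i \sqrt{22}}$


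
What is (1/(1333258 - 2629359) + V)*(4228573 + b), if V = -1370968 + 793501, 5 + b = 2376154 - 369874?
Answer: -4666506627462942464/1296101 ≈ -3.6004e+12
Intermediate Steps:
b = 2006275 (b = -5 + (2376154 - 369874) = -5 + 2006280 = 2006275)
V = -577467
(1/(1333258 - 2629359) + V)*(4228573 + b) = (1/(1333258 - 2629359) - 577467)*(4228573 + 2006275) = (1/(-1296101) - 577467)*6234848 = (-1/1296101 - 577467)*6234848 = -748455556168/1296101*6234848 = -4666506627462942464/1296101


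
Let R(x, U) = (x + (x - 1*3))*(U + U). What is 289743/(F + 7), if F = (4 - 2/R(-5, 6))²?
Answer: 1762796412/140557 ≈ 12542.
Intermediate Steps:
R(x, U) = 2*U*(-3 + 2*x) (R(x, U) = (x + (x - 3))*(2*U) = (x + (-3 + x))*(2*U) = (-3 + 2*x)*(2*U) = 2*U*(-3 + 2*x))
F = 97969/6084 (F = (4 - 2*1/(12*(-3 + 2*(-5))))² = (4 - 2*1/(12*(-3 - 10)))² = (4 - 2/(2*6*(-13)))² = (4 - 2/(-156))² = (4 - 2*(-1/156))² = (4 + 1/78)² = (313/78)² = 97969/6084 ≈ 16.103)
289743/(F + 7) = 289743/(97969/6084 + 7) = 289743/(140557/6084) = 289743*(6084/140557) = 1762796412/140557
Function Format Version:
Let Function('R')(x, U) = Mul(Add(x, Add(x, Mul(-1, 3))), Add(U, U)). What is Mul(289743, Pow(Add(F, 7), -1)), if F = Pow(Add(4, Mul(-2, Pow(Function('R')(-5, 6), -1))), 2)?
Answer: Rational(1762796412, 140557) ≈ 12542.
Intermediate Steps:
Function('R')(x, U) = Mul(2, U, Add(-3, Mul(2, x))) (Function('R')(x, U) = Mul(Add(x, Add(x, -3)), Mul(2, U)) = Mul(Add(x, Add(-3, x)), Mul(2, U)) = Mul(Add(-3, Mul(2, x)), Mul(2, U)) = Mul(2, U, Add(-3, Mul(2, x))))
F = Rational(97969, 6084) (F = Pow(Add(4, Mul(-2, Pow(Mul(2, 6, Add(-3, Mul(2, -5))), -1))), 2) = Pow(Add(4, Mul(-2, Pow(Mul(2, 6, Add(-3, -10)), -1))), 2) = Pow(Add(4, Mul(-2, Pow(Mul(2, 6, -13), -1))), 2) = Pow(Add(4, Mul(-2, Pow(-156, -1))), 2) = Pow(Add(4, Mul(-2, Rational(-1, 156))), 2) = Pow(Add(4, Rational(1, 78)), 2) = Pow(Rational(313, 78), 2) = Rational(97969, 6084) ≈ 16.103)
Mul(289743, Pow(Add(F, 7), -1)) = Mul(289743, Pow(Add(Rational(97969, 6084), 7), -1)) = Mul(289743, Pow(Rational(140557, 6084), -1)) = Mul(289743, Rational(6084, 140557)) = Rational(1762796412, 140557)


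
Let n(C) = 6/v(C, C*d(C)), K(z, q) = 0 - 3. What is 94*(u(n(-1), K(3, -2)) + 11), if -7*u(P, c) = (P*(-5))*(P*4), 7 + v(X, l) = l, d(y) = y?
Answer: 9118/7 ≈ 1302.6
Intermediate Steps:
v(X, l) = -7 + l
K(z, q) = -3
n(C) = 6/(-7 + C**2) (n(C) = 6/(-7 + C*C) = 6/(-7 + C**2))
u(P, c) = 20*P**2/7 (u(P, c) = -P*(-5)*P*4/7 = -(-5*P)*4*P/7 = -(-20)*P**2/7 = 20*P**2/7)
94*(u(n(-1), K(3, -2)) + 11) = 94*(20*(6/(-7 + (-1)**2))**2/7 + 11) = 94*(20*(6/(-7 + 1))**2/7 + 11) = 94*(20*(6/(-6))**2/7 + 11) = 94*(20*(6*(-1/6))**2/7 + 11) = 94*((20/7)*(-1)**2 + 11) = 94*((20/7)*1 + 11) = 94*(20/7 + 11) = 94*(97/7) = 9118/7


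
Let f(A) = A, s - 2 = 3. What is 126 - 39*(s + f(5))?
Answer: -264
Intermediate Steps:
s = 5 (s = 2 + 3 = 5)
126 - 39*(s + f(5)) = 126 - 39*(5 + 5) = 126 - 39*10 = 126 - 390 = -264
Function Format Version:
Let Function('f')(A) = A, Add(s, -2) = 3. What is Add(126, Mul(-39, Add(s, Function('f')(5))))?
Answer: -264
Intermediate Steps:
s = 5 (s = Add(2, 3) = 5)
Add(126, Mul(-39, Add(s, Function('f')(5)))) = Add(126, Mul(-39, Add(5, 5))) = Add(126, Mul(-39, 10)) = Add(126, -390) = -264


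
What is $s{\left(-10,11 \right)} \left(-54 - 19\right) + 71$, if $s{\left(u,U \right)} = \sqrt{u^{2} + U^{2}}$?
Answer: $71 - 73 \sqrt{221} \approx -1014.2$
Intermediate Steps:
$s{\left(u,U \right)} = \sqrt{U^{2} + u^{2}}$
$s{\left(-10,11 \right)} \left(-54 - 19\right) + 71 = \sqrt{11^{2} + \left(-10\right)^{2}} \left(-54 - 19\right) + 71 = \sqrt{121 + 100} \left(-73\right) + 71 = \sqrt{221} \left(-73\right) + 71 = - 73 \sqrt{221} + 71 = 71 - 73 \sqrt{221}$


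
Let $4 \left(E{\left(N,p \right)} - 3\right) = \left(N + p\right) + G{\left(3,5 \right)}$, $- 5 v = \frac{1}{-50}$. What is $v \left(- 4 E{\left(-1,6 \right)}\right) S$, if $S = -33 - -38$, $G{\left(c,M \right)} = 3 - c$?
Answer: $- \frac{17}{50} \approx -0.34$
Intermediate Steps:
$v = \frac{1}{250}$ ($v = - \frac{1}{5 \left(-50\right)} = \left(- \frac{1}{5}\right) \left(- \frac{1}{50}\right) = \frac{1}{250} \approx 0.004$)
$E{\left(N,p \right)} = 3 + \frac{N}{4} + \frac{p}{4}$ ($E{\left(N,p \right)} = 3 + \frac{\left(N + p\right) + \left(3 - 3\right)}{4} = 3 + \frac{\left(N + p\right) + 0}{4} = 3 + \frac{N + p}{4} = 3 + \left(\frac{N}{4} + \frac{p}{4}\right) = 3 + \frac{N}{4} + \frac{p}{4}$)
$S = 5$ ($S = -33 + 38 = 5$)
$v \left(- 4 E{\left(-1,6 \right)}\right) S = \frac{\left(-4\right) \left(3 + \frac{1}{4} \left(-1\right) + \frac{1}{4} \cdot 6\right)}{250} \cdot 5 = \frac{\left(-4\right) \left(3 - \frac{1}{4} + \frac{3}{2}\right)}{250} \cdot 5 = \frac{\left(-4\right) \frac{17}{4}}{250} \cdot 5 = \frac{1}{250} \left(-17\right) 5 = \left(- \frac{17}{250}\right) 5 = - \frac{17}{50}$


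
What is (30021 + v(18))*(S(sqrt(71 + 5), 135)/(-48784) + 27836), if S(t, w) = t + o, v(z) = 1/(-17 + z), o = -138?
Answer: 10192105448591/12196 - 15011*sqrt(19)/12196 ≈ 8.3569e+8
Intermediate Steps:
S(t, w) = -138 + t (S(t, w) = t - 138 = -138 + t)
(30021 + v(18))*(S(sqrt(71 + 5), 135)/(-48784) + 27836) = (30021 + 1/(-17 + 18))*((-138 + sqrt(71 + 5))/(-48784) + 27836) = (30021 + 1/1)*((-138 + sqrt(76))*(-1/48784) + 27836) = (30021 + 1)*((-138 + 2*sqrt(19))*(-1/48784) + 27836) = 30022*((69/24392 - sqrt(19)/24392) + 27836) = 30022*(678975781/24392 - sqrt(19)/24392) = 10192105448591/12196 - 15011*sqrt(19)/12196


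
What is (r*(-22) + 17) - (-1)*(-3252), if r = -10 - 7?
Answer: -2861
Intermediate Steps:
r = -17
(r*(-22) + 17) - (-1)*(-3252) = (-17*(-22) + 17) - (-1)*(-3252) = (374 + 17) - 1*3252 = 391 - 3252 = -2861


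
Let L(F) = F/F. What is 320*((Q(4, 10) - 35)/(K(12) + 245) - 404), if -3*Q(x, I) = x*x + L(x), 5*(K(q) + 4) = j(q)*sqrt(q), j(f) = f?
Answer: -562718404480/4350891 + 1561600*sqrt(3)/1450297 ≈ -1.2933e+5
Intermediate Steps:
L(F) = 1
K(q) = -4 + q**(3/2)/5 (K(q) = -4 + (q*sqrt(q))/5 = -4 + q**(3/2)/5)
Q(x, I) = -1/3 - x**2/3 (Q(x, I) = -(x*x + 1)/3 = -(x**2 + 1)/3 = -(1 + x**2)/3 = -1/3 - x**2/3)
320*((Q(4, 10) - 35)/(K(12) + 245) - 404) = 320*(((-1/3 - 1/3*4**2) - 35)/((-4 + 12**(3/2)/5) + 245) - 404) = 320*(((-1/3 - 1/3*16) - 35)/((-4 + (24*sqrt(3))/5) + 245) - 404) = 320*(((-1/3 - 16/3) - 35)/((-4 + 24*sqrt(3)/5) + 245) - 404) = 320*((-17/3 - 35)/(241 + 24*sqrt(3)/5) - 404) = 320*(-122/(3*(241 + 24*sqrt(3)/5)) - 404) = 320*(-404 - 122/(3*(241 + 24*sqrt(3)/5))) = -129280 - 39040/(3*(241 + 24*sqrt(3)/5))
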